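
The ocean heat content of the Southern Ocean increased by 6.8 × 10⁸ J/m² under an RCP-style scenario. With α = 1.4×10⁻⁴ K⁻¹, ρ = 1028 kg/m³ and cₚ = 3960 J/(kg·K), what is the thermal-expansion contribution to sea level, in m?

Δh = αQ/(ρcₚ) = 1.4×10⁻⁴ × 6.8×10⁸ / (1028 × 3960) ≈ 0.023386 m

about 0.0234 m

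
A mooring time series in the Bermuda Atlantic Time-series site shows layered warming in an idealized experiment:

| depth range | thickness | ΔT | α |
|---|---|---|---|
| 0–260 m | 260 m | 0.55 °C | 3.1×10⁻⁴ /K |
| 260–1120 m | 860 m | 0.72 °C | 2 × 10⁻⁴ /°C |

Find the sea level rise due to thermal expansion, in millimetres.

168 mm of thermosteric rise

Layer 1: 0.55 × 3.1×10⁻⁴ × 260 = 0.04433 m
0.72 × 2×10⁻⁴ × 860 = 0.12384 m
Δh = 0.04433 + 0.12384 = 0.16817 m ≈ 168 mm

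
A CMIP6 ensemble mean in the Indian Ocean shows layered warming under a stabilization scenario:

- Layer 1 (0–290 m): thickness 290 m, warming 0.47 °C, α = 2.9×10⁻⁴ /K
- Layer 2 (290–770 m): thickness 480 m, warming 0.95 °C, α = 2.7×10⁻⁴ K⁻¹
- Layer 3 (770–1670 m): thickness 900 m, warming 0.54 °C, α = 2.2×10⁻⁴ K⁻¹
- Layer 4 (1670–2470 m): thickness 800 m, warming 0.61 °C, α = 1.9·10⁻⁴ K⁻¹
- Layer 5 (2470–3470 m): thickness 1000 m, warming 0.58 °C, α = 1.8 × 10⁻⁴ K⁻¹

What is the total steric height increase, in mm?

470 mm

0–290 m: 0.47 × 2.9×10⁻⁴ × 290 = 0.039527 m
Layer 2: 0.95 × 480 × 2.7×10⁻⁴ = 0.12312 m
Layer 3: 0.54 × 900 × 2.2×10⁻⁴ = 0.10692 m
1670–2470 m: 0.61 × 1.9×10⁻⁴ × 800 = 0.09272 m
2470–3470 m: 0.58 × 1000 × 1.8×10⁻⁴ = 0.10440 m
Δh = 0.039527 + 0.12312 + 0.10692 + 0.09272 + 0.10440 = 0.466687 m ≈ 470 mm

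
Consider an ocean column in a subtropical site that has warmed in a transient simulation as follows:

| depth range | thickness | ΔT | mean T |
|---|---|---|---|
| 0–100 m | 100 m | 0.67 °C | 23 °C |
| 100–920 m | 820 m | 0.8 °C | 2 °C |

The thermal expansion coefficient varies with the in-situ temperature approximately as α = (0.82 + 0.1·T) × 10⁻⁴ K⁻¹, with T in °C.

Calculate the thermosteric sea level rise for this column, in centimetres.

Δh = 8.8 cm

Layer 1: α = (0.82 + 0.1×23)×10⁻⁴ = 3.12×10⁻⁴ K⁻¹
Layer 2: α = (0.82 + 0.1×2)×10⁻⁴ = 1.02×10⁻⁴ K⁻¹
Layer 1: 3.12×10⁻⁴ × 0.67 × 100 = 0.020904 m
100–920 m: 820 × 0.8 × 1.02×10⁻⁴ = 0.066912 m
Δh = 0.020904 + 0.066912 = 0.087816 m ≈ 8.8 cm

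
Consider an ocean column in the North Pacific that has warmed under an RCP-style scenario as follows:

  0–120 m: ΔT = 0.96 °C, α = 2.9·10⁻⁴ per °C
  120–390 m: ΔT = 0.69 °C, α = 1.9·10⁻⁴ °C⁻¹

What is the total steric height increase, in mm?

Δh ≈ 68.8 mm

Layer 1: 0.96 × 2.9×10⁻⁴ × 120 = 0.033408 m
Layer 2: 270 × 1.9×10⁻⁴ × 0.69 = 0.035397 m
Δh = 0.033408 + 0.035397 = 0.068805 m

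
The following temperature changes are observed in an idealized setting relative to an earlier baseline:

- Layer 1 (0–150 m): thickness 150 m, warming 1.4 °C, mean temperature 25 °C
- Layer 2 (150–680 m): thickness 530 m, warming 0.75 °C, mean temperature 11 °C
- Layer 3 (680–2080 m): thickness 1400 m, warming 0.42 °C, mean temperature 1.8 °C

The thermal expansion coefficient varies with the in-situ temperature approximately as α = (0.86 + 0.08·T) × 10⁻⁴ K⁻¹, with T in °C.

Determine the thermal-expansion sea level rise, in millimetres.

about 190 mm

Layer 1: α = (0.86 + 0.08×25)×10⁻⁴ = 2.86×10⁻⁴ K⁻¹
Layer 2: α = (0.86 + 0.08×11)×10⁻⁴ = 1.74×10⁻⁴ K⁻¹
Layer 3: α = (0.86 + 0.08×1.8)×10⁻⁴ = 1.004×10⁻⁴ K⁻¹
Layer 1: 150 × 2.86×10⁻⁴ × 1.4 = 0.06006 m
Layer 2: 1.74×10⁻⁴ × 530 × 0.75 = 0.069165 m
0.42 × 1.004×10⁻⁴ × 1400 = 0.0590352 m
Δh = 0.06006 + 0.069165 + 0.0590352 = 0.1882602 m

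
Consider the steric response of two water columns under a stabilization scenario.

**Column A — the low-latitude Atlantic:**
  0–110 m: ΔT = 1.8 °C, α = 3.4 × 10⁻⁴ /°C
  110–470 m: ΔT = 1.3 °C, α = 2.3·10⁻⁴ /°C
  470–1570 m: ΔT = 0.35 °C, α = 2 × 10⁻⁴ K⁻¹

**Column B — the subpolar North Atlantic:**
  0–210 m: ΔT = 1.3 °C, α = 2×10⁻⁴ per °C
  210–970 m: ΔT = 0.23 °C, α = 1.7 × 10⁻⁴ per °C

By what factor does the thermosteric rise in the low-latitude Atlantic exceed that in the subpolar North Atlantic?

A 3.4×10⁻⁴ × 1.8 × 110 = 0.06732 m
A Layer 2: 2.3×10⁻⁴ × 360 × 1.3 = 0.10764 m
A 2×10⁻⁴ × 1100 × 0.35 = 0.07700 m
A total: 0.25196 m
B 210 × 1.3 × 2×10⁻⁴ = 0.05460 m
B 0.23 × 760 × 1.7×10⁻⁴ = 0.029716 m
B total: 0.084316 m
Ratio: 0.25196 / 0.084316 ≈ 2.988

a factor of 3.0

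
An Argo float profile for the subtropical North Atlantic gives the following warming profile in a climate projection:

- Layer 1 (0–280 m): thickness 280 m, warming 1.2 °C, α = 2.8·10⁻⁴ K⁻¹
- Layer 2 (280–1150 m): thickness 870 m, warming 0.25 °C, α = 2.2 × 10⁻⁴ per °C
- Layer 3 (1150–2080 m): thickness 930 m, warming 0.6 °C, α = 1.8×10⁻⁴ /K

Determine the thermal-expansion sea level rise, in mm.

Δh = 242 mm

0–280 m: 2.8×10⁻⁴ × 1.2 × 280 = 0.09408 m
Layer 2: 2.2×10⁻⁴ × 870 × 0.25 = 0.04785 m
1150–2080 m: 930 × 1.8×10⁻⁴ × 0.6 = 0.10044 m
Δh = 0.09408 + 0.04785 + 0.10044 = 0.24237 m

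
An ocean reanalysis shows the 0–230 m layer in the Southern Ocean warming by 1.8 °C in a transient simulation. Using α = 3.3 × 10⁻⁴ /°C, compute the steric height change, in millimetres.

Δh = αΔT·H = 3.3×10⁻⁴ × 1.8 × 230 = 0.13662 m

137 mm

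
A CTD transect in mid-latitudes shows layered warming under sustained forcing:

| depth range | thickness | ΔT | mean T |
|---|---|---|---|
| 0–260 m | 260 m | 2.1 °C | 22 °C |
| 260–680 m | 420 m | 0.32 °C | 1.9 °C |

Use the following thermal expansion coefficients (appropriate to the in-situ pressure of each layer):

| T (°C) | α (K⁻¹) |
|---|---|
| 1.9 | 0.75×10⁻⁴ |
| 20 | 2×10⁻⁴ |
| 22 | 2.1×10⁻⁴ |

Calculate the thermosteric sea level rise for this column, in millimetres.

Δh = 120 mm

Layer 1 at 22 °C → α = 2.1×10⁻⁴ K⁻¹
Layer 2 at 1.9 °C → α = 0.75×10⁻⁴ K⁻¹
Layer 1: 2.1×10⁻⁴ × 2.1 × 260 = 0.11466 m
260–680 m: 0.32 × 420 × 0.75×10⁻⁴ = 0.01008 m
Δh = 0.11466 + 0.01008 = 0.12474 m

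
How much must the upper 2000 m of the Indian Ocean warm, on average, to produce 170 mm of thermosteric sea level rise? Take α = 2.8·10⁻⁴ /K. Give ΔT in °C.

ΔT = Δh/(αH) = 0.17 / (2.8×10⁻⁴ × 2000) ≈ 0.3036 °C

ΔT ≈ 0.30 °C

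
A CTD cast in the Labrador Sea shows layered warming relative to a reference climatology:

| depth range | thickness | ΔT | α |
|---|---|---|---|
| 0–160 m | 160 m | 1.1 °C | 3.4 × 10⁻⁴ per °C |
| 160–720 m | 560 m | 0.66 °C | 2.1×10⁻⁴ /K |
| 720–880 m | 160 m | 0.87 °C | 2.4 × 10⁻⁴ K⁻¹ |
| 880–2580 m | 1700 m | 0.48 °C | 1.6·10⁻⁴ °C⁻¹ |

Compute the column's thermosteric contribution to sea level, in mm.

160 × 1.1 × 3.4×10⁻⁴ = 0.05984 m
160–720 m: 2.1×10⁻⁴ × 560 × 0.66 = 0.077616 m
720–880 m: 160 × 0.87 × 2.4×10⁻⁴ = 0.033408 m
1.6×10⁻⁴ × 0.48 × 1700 = 0.13056 m
Δh = 0.05984 + 0.077616 + 0.033408 + 0.13056 = 0.301424 m

about 301 mm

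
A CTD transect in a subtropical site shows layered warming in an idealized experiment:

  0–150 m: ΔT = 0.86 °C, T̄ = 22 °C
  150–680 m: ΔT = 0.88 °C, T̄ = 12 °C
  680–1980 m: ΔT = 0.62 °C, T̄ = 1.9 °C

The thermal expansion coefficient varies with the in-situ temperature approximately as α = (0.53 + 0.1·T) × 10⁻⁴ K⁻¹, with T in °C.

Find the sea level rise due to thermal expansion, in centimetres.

Layer 1: α = (0.53 + 0.1×22)×10⁻⁴ = 2.73×10⁻⁴ K⁻¹
Layer 2: α = (0.53 + 0.1×12)×10⁻⁴ = 1.73×10⁻⁴ K⁻¹
Layer 3: α = (0.53 + 0.1×1.9)×10⁻⁴ = 0.72×10⁻⁴ K⁻¹
0–150 m: 150 × 0.86 × 2.73×10⁻⁴ = 0.035217 m
Layer 2: 1.73×10⁻⁴ × 530 × 0.88 = 0.0806872 m
Layer 3: 0.72×10⁻⁴ × 1300 × 0.62 = 0.058032 m
Δh = 0.035217 + 0.0806872 + 0.058032 = 0.1739362 m ≈ 17.4 cm

Δh ≈ 17.4 cm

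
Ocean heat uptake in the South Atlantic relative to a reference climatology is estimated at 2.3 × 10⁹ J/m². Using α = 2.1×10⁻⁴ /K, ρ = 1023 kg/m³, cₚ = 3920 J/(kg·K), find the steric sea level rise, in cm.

Δh = αQ/(ρcₚ) = 2.1×10⁻⁴ × 2.3×10⁹ / (1023 × 3920) ≈ 0.12044 m

12.0 cm of thermosteric rise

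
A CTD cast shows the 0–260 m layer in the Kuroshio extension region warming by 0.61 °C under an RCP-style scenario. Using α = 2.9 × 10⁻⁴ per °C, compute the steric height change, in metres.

Δh = 0.0460 m

Δh = αΔT·H = 2.9×10⁻⁴ × 0.61 × 260 = 0.045994 m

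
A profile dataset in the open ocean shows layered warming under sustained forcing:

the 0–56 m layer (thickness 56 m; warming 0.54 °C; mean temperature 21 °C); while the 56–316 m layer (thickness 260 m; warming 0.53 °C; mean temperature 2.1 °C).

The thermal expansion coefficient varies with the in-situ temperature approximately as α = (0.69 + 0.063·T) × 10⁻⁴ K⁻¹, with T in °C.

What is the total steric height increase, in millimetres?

Layer 1: α = (0.69 + 0.063×21)×10⁻⁴ = 2.013×10⁻⁴ K⁻¹
Layer 2: α = (0.69 + 0.063×2.1)×10⁻⁴ = 0.8223×10⁻⁴ K⁻¹
Layer 1: 0.54 × 56 × 2.013×10⁻⁴ = 0.006087312 m
Layer 2: 0.8223×10⁻⁴ × 0.53 × 260 = 0.011331294 m
Δh = 0.006087312 + 0.011331294 = 0.017418606 m

17.4 mm of thermosteric rise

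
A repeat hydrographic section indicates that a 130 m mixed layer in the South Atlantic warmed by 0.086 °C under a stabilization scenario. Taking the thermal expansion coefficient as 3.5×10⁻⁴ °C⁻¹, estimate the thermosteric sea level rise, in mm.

Δh = αΔT·H = 3.5×10⁻⁴ × 0.086 × 130 = 0.003913 m

3.9 mm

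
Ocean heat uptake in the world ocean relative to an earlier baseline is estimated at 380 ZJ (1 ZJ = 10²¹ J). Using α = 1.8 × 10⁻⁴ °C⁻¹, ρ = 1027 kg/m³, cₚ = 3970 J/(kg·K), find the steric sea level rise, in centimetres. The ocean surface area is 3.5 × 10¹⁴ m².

Per unit area: Q = 380×10²¹ / (3.5×10¹⁴) ≈ 1.086×10⁹ J/m²
Δh = αQ/(ρcₚ) = 1.8×10⁻⁴ × 1.086×10⁹ / (1027 × 3970) ≈ 0.047945 m

4.79 cm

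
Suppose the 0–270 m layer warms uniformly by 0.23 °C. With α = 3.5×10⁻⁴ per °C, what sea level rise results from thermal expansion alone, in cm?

Δh = αΔT·H = 3.5×10⁻⁴ × 0.23 × 270 = 0.021735 m

2.2 cm of thermosteric rise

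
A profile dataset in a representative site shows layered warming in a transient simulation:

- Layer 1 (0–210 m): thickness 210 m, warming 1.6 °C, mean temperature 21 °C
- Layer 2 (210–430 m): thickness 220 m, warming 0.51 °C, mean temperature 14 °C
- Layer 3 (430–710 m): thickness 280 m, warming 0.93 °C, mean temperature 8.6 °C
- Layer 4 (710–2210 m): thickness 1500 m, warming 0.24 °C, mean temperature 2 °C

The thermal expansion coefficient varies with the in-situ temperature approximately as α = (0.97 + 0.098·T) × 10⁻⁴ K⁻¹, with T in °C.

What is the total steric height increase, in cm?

Layer 1: α = (0.97 + 0.098×21)×10⁻⁴ = 3.028×10⁻⁴ K⁻¹
Layer 2: α = (0.97 + 0.098×14)×10⁻⁴ = 2.342×10⁻⁴ K⁻¹
Layer 3: α = (0.97 + 0.098×8.6)×10⁻⁴ = 1.8128×10⁻⁴ K⁻¹
Layer 4: α = (0.97 + 0.098×2)×10⁻⁴ = 1.166×10⁻⁴ K⁻¹
Layer 1: 210 × 3.028×10⁻⁴ × 1.6 = 0.1017408 m
Layer 2: 2.342×10⁻⁴ × 220 × 0.51 = 0.02627724 m
0.93 × 1.8128×10⁻⁴ × 280 = 0.047205312 m
Layer 4: 0.24 × 1500 × 1.166×10⁻⁴ = 0.041976 m
Δh = 0.1017408 + 0.02627724 + 0.047205312 + 0.041976 = 0.217199352 m

22 cm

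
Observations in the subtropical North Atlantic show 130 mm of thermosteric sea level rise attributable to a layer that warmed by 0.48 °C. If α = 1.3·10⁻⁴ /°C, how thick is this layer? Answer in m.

H = Δh/(αΔT) = 0.13 / (1.3×10⁻⁴ × 0.48) ≈ 2083 m

2080 m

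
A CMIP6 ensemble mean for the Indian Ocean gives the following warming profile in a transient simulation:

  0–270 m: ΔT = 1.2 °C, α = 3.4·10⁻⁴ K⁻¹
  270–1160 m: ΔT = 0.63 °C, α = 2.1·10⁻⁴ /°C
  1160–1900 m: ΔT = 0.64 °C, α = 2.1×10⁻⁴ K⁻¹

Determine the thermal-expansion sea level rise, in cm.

Layer 1: 1.2 × 3.4×10⁻⁴ × 270 = 0.11016 m
0.63 × 2.1×10⁻⁴ × 890 = 0.117747 m
Layer 3: 2.1×10⁻⁴ × 740 × 0.64 = 0.099456 m
Δh = 0.11016 + 0.117747 + 0.099456 = 0.327363 m

32.7 cm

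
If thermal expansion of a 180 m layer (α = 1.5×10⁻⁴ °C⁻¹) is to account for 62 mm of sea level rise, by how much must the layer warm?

2.30 °C

ΔT = Δh/(αH) = 0.062 / (1.5×10⁻⁴ × 180) ≈ 2.296 °C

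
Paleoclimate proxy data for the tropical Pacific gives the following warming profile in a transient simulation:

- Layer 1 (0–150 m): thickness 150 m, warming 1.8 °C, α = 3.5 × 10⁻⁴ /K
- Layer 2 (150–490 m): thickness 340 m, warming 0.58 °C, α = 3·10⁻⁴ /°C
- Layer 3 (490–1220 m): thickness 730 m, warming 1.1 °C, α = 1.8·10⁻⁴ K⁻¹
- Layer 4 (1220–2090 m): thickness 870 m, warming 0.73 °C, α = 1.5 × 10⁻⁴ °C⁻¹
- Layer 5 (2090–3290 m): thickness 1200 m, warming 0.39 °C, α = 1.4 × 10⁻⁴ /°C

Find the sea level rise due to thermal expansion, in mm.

3.5×10⁻⁴ × 1.8 × 150 = 0.09450 m
Layer 2: 3×10⁻⁴ × 0.58 × 340 = 0.05916 m
1.1 × 1.8×10⁻⁴ × 730 = 0.14454 m
1.5×10⁻⁴ × 0.73 × 870 = 0.095265 m
1.4×10⁻⁴ × 0.39 × 1200 = 0.06552 m
Δh = 0.09450 + 0.05916 + 0.14454 + 0.095265 + 0.06552 = 0.458985 m ≈ 459 mm

Δh = 459 mm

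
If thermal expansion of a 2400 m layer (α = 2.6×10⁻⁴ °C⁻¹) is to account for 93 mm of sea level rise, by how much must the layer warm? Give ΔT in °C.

0.149 °C

ΔT = Δh/(αH) = 0.093 / (2.6×10⁻⁴ × 2400) ≈ 0.1490 °C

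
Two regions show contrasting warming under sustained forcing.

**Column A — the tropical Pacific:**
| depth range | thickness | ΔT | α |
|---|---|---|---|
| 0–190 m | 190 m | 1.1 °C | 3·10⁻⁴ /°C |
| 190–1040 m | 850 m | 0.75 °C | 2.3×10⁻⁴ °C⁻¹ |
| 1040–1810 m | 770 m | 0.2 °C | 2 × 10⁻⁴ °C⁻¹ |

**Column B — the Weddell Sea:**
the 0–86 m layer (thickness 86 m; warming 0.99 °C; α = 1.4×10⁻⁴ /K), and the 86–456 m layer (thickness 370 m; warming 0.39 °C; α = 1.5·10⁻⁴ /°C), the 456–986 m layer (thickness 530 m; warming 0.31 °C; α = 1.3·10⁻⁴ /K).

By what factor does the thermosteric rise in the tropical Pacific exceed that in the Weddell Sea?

a factor of 4.37

A 0–190 m: 190 × 3×10⁻⁴ × 1.1 = 0.06270 m
A 190–1040 m: 850 × 2.3×10⁻⁴ × 0.75 = 0.146625 m
A 2×10⁻⁴ × 0.2 × 770 = 0.03080 m
A total: 0.240125 m
B 0–86 m: 1.4×10⁻⁴ × 86 × 0.99 = 0.0119196 m
B 86–456 m: 1.5×10⁻⁴ × 0.39 × 370 = 0.021645 m
B 530 × 1.3×10⁻⁴ × 0.31 = 0.021359 m
B total: 0.0549236 m
Ratio: 0.240125 / 0.0549236 ≈ 4.372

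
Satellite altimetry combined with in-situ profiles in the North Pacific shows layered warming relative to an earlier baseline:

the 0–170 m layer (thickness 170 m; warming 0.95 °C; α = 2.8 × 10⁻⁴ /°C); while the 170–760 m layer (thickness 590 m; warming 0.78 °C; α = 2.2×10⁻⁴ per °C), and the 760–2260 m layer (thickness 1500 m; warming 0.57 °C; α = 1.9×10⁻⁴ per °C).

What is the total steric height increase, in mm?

Layer 1: 0.95 × 2.8×10⁻⁴ × 170 = 0.04522 m
170–760 m: 2.2×10⁻⁴ × 590 × 0.78 = 0.101244 m
1500 × 1.9×10⁻⁴ × 0.57 = 0.16245 m
Δh = 0.04522 + 0.101244 + 0.16245 = 0.308914 m ≈ 310 mm

Δh ≈ 310 mm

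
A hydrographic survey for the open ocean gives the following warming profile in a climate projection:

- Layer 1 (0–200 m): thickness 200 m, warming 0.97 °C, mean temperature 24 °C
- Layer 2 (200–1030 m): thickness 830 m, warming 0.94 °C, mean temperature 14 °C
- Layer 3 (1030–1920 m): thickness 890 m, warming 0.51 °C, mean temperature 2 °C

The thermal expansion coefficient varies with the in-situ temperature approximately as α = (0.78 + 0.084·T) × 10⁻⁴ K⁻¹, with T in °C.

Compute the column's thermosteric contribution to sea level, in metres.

Δh = 0.250 m

Layer 1: α = (0.78 + 0.084×24)×10⁻⁴ = 2.796×10⁻⁴ K⁻¹
Layer 2: α = (0.78 + 0.084×14)×10⁻⁴ = 1.956×10⁻⁴ K⁻¹
Layer 3: α = (0.78 + 0.084×2)×10⁻⁴ = 0.948×10⁻⁴ K⁻¹
0.97 × 200 × 2.796×10⁻⁴ = 0.0542424 m
0.94 × 1.956×10⁻⁴ × 830 = 0.15260712 m
Layer 3: 0.948×10⁻⁴ × 890 × 0.51 = 0.04302972 m
Δh = 0.0542424 + 0.15260712 + 0.04302972 = 0.24987924 m ≈ 0.250 m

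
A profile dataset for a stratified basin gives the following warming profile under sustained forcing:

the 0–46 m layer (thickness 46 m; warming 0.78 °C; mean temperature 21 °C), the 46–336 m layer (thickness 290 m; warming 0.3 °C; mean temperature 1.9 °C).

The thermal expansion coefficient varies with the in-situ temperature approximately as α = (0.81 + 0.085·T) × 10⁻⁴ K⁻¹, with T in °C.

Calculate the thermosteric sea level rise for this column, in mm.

17.8 mm

Layer 1: α = (0.81 + 0.085×21)×10⁻⁴ = 2.595×10⁻⁴ K⁻¹
Layer 2: α = (0.81 + 0.085×1.9)×10⁻⁴ = 0.9715×10⁻⁴ K⁻¹
46 × 2.595×10⁻⁴ × 0.78 = 0.00931086 m
Layer 2: 290 × 0.9715×10⁻⁴ × 0.3 = 0.00845205 m
Δh = 0.00931086 + 0.00845205 = 0.01776291 m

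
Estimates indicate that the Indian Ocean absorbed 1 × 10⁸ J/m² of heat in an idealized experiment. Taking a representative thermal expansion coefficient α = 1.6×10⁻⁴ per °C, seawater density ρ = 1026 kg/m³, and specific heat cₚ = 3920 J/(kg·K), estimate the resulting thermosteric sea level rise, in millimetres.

about 4.0 mm

Δh = αQ/(ρcₚ) = 1.6×10⁻⁴ × 1×10⁸ / (1026 × 3920) ≈ 0.0039782 m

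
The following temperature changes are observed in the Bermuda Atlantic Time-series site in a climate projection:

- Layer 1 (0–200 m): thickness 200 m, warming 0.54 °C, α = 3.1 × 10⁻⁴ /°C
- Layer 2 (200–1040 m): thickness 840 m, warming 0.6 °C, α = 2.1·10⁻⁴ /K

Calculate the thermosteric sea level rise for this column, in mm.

139 mm of thermosteric rise

Layer 1: 0.54 × 200 × 3.1×10⁻⁴ = 0.03348 m
200–1040 m: 0.6 × 2.1×10⁻⁴ × 840 = 0.10584 m
Δh = 0.03348 + 0.10584 = 0.13932 m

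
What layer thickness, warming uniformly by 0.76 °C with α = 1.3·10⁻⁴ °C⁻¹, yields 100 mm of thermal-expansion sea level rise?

H = Δh/(αΔT) = 0.1 / (1.3×10⁻⁴ × 0.76) ≈ 1012 m

about 1010 m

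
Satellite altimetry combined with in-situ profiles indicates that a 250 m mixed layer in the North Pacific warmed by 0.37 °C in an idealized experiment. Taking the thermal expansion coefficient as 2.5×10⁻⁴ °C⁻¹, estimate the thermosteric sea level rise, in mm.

Δh ≈ 23 mm

Δh = αΔT·H = 2.5×10⁻⁴ × 0.37 × 250 = 0.023125 m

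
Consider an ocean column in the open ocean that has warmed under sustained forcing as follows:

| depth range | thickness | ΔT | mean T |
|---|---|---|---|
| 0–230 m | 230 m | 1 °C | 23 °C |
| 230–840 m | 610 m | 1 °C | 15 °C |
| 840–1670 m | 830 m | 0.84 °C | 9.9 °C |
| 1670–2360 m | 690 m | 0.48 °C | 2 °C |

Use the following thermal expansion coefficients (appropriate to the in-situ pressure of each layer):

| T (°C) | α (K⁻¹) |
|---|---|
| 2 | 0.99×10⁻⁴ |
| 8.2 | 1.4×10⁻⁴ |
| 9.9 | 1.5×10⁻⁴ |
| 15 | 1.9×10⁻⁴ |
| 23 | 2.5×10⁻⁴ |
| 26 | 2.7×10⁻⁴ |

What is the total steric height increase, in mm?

Layer 1 at 23 °C → α = 2.5×10⁻⁴ K⁻¹
Layer 2 at 15 °C → α = 1.9×10⁻⁴ K⁻¹
Layer 3 at 9.9 °C → α = 1.5×10⁻⁴ K⁻¹
Layer 4 at 2 °C → α = 0.99×10⁻⁴ K⁻¹
1 × 230 × 2.5×10⁻⁴ = 0.05750 m
Layer 2: 1 × 1.9×10⁻⁴ × 610 = 0.11590 m
Layer 3: 830 × 0.84 × 1.5×10⁻⁴ = 0.10458 m
1670–2360 m: 690 × 0.99×10⁻⁴ × 0.48 = 0.0327888 m
Δh = 0.05750 + 0.11590 + 0.10458 + 0.0327888 = 0.3107688 m

Δh ≈ 310 mm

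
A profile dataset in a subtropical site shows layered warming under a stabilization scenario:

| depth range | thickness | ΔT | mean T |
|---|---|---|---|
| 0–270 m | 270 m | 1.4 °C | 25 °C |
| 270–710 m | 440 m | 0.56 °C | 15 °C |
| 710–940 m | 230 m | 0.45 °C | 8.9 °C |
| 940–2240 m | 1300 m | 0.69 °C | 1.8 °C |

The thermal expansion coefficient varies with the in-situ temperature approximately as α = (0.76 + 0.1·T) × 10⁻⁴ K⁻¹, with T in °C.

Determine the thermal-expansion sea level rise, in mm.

Δh ≈ 280 mm

Layer 1: α = (0.76 + 0.1×25)×10⁻⁴ = 3.26×10⁻⁴ K⁻¹
Layer 2: α = (0.76 + 0.1×15)×10⁻⁴ = 2.26×10⁻⁴ K⁻¹
Layer 3: α = (0.76 + 0.1×8.9)×10⁻⁴ = 1.65×10⁻⁴ K⁻¹
Layer 4: α = (0.76 + 0.1×1.8)×10⁻⁴ = 0.94×10⁻⁴ K⁻¹
Layer 1: 270 × 3.26×10⁻⁴ × 1.4 = 0.123228 m
270–710 m: 2.26×10⁻⁴ × 0.56 × 440 = 0.0556864 m
1.65×10⁻⁴ × 0.45 × 230 = 0.0170775 m
940–2240 m: 0.94×10⁻⁴ × 1300 × 0.69 = 0.084318 m
Δh = 0.123228 + 0.0556864 + 0.0170775 + 0.084318 = 0.2803099 m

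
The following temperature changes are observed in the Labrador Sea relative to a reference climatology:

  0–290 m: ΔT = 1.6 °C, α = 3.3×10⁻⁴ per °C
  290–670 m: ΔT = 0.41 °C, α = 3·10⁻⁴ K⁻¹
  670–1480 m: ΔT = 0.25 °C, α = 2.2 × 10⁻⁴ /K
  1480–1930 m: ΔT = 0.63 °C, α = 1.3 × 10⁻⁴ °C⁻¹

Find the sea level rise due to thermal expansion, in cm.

1.6 × 290 × 3.3×10⁻⁴ = 0.15312 m
290–670 m: 3×10⁻⁴ × 0.41 × 380 = 0.04674 m
Layer 3: 810 × 2.2×10⁻⁴ × 0.25 = 0.04455 m
1480–1930 m: 450 × 0.63 × 1.3×10⁻⁴ = 0.036855 m
Δh = 0.15312 + 0.04674 + 0.04455 + 0.036855 = 0.281265 m ≈ 28.1 cm

Δh ≈ 28.1 cm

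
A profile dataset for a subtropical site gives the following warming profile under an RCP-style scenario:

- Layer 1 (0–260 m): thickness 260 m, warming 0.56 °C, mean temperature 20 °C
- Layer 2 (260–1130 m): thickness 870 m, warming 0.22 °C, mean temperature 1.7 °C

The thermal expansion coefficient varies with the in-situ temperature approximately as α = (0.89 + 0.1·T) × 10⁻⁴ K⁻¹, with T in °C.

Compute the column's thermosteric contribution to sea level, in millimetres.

Δh = 62.4 mm

Layer 1: α = (0.89 + 0.1×20)×10⁻⁴ = 2.89×10⁻⁴ K⁻¹
Layer 2: α = (0.89 + 0.1×1.7)×10⁻⁴ = 1.06×10⁻⁴ K⁻¹
0–260 m: 260 × 2.89×10⁻⁴ × 0.56 = 0.0420784 m
0.22 × 1.06×10⁻⁴ × 870 = 0.0202884 m
Δh = 0.0420784 + 0.0202884 = 0.0623668 m ≈ 62.4 mm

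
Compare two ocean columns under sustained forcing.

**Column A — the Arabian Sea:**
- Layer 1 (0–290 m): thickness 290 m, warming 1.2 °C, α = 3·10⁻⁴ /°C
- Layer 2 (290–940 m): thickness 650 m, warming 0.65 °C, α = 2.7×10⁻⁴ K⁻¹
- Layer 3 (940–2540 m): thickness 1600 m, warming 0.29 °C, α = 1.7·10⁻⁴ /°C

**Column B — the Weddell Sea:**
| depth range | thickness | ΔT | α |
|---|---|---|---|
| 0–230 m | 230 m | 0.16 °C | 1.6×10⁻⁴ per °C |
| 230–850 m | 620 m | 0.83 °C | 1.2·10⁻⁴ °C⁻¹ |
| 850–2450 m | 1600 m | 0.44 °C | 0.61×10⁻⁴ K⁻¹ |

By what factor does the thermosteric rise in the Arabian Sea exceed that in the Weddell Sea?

A Layer 1: 290 × 1.2 × 3×10⁻⁴ = 0.10440 m
A 290–940 m: 2.7×10⁻⁴ × 650 × 0.65 = 0.114075 m
A 0.29 × 1.7×10⁻⁴ × 1600 = 0.07888 m
A total: 0.297355 m
B Layer 1: 230 × 1.6×10⁻⁴ × 0.16 = 0.005888 m
B 230–850 m: 1.2×10⁻⁴ × 620 × 0.83 = 0.061752 m
B Layer 3: 0.61×10⁻⁴ × 1600 × 0.44 = 0.042944 m
B total: 0.110584 m
Ratio: 0.297355 / 0.110584 ≈ 2.689

≈ 2.69×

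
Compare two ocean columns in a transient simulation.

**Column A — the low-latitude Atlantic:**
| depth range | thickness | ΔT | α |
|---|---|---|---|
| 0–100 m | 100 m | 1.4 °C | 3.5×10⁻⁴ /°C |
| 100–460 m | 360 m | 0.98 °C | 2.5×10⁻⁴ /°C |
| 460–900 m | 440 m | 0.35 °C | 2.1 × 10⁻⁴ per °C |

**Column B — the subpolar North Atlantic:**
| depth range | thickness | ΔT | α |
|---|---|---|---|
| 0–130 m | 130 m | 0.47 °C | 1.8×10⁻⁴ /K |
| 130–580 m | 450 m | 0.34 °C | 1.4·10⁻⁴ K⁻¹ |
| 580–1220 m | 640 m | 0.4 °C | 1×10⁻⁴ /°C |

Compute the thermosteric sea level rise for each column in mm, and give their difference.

A Layer 1: 1.4 × 100 × 3.5×10⁻⁴ = 0.04900 m
A 100–460 m: 2.5×10⁻⁴ × 360 × 0.98 = 0.08820 m
A 2.1×10⁻⁴ × 0.35 × 440 = 0.03234 m
A total: 0.16954 m
B 0–130 m: 130 × 0.47 × 1.8×10⁻⁴ = 0.010998 m
B 130–580 m: 450 × 1.4×10⁻⁴ × 0.34 = 0.02142 m
B 0.4 × 1×10⁻⁴ × 640 = 0.02560 m
B total: 0.058018 m
Difference: 0.16954 − 0.058018 = 0.111522 m

A: 170 mm; B: 58 mm; difference 110 mm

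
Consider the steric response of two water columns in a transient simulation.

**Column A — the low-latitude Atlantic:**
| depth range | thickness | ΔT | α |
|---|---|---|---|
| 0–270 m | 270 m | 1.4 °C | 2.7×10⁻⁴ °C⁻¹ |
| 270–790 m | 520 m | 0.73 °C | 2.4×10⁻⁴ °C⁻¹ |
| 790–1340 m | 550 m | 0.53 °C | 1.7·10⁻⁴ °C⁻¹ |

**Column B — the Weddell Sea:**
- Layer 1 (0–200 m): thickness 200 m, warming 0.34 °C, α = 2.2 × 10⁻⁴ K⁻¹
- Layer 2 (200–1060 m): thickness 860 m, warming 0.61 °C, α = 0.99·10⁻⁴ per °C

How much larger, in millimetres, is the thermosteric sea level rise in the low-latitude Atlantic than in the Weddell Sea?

180 mm

A 0–270 m: 1.4 × 270 × 2.7×10⁻⁴ = 0.10206 m
A 2.4×10⁻⁴ × 0.73 × 520 = 0.091104 m
A Layer 3: 0.53 × 550 × 1.7×10⁻⁴ = 0.049555 m
A total: 0.242719 m
B 0–200 m: 200 × 2.2×10⁻⁴ × 0.34 = 0.01496 m
B 200–1060 m: 860 × 0.99×10⁻⁴ × 0.61 = 0.0519354 m
B total: 0.0668954 m
Difference: 0.242719 − 0.0668954 = 0.1758236 m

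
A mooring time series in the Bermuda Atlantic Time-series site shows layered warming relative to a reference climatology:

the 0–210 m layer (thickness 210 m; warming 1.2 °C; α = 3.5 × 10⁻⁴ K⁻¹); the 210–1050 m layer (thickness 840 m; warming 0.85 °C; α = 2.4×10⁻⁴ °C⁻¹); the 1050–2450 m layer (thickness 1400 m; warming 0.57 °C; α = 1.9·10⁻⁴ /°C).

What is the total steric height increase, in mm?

3.5×10⁻⁴ × 1.2 × 210 = 0.08820 m
210–1050 m: 2.4×10⁻⁴ × 0.85 × 840 = 0.17136 m
Layer 3: 1.9×10⁻⁴ × 1400 × 0.57 = 0.15162 m
Δh = 0.08820 + 0.17136 + 0.15162 = 0.41118 m

Δh = 411 mm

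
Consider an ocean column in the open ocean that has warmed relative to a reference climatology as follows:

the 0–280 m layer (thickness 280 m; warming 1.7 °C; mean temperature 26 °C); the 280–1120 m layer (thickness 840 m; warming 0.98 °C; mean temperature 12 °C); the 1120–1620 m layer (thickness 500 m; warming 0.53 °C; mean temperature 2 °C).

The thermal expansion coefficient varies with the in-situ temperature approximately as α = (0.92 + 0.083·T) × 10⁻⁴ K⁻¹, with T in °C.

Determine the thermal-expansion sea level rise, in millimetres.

Layer 1: α = (0.92 + 0.083×26)×10⁻⁴ = 3.078×10⁻⁴ K⁻¹
Layer 2: α = (0.92 + 0.083×12)×10⁻⁴ = 1.916×10⁻⁴ K⁻¹
Layer 3: α = (0.92 + 0.083×2)×10⁻⁴ = 1.086×10⁻⁴ K⁻¹
0–280 m: 280 × 1.7 × 3.078×10⁻⁴ = 0.1465128 m
280–1120 m: 0.98 × 1.916×10⁻⁴ × 840 = 0.15772512 m
Layer 3: 1.086×10⁻⁴ × 500 × 0.53 = 0.028779 m
Δh = 0.1465128 + 0.15772512 + 0.028779 = 0.33301692 m

about 333 mm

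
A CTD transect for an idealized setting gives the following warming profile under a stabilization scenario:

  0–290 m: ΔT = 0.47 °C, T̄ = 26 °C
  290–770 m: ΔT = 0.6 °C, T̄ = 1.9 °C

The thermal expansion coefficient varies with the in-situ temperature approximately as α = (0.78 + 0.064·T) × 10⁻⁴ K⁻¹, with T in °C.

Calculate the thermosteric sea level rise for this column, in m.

0.0593 m

Layer 1: α = (0.78 + 0.064×26)×10⁻⁴ = 2.444×10⁻⁴ K⁻¹
Layer 2: α = (0.78 + 0.064×1.9)×10⁻⁴ = 0.9016×10⁻⁴ K⁻¹
0–290 m: 2.444×10⁻⁴ × 290 × 0.47 = 0.03331172 m
290–770 m: 0.9016×10⁻⁴ × 0.6 × 480 = 0.02596608 m
Δh = 0.03331172 + 0.02596608 = 0.0592778 m ≈ 0.0593 m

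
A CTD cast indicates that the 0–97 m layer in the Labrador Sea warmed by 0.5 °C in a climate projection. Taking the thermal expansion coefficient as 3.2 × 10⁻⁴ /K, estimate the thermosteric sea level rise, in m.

Δh = αΔT·H = 3.2×10⁻⁴ × 0.5 × 97 = 0.01552 m

0.0155 m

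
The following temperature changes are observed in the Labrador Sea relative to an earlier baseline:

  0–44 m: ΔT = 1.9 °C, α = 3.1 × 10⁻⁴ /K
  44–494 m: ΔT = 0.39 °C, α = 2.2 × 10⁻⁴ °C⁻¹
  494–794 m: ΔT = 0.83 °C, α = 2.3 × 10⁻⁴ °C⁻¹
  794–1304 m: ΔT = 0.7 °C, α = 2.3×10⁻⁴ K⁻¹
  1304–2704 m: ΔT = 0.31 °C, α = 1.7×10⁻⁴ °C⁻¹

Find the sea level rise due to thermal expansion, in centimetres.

27.8 cm

3.1×10⁻⁴ × 1.9 × 44 = 0.025916 m
44–494 m: 2.2×10⁻⁴ × 0.39 × 450 = 0.03861 m
0.83 × 300 × 2.3×10⁻⁴ = 0.05727 m
Layer 4: 510 × 0.7 × 2.3×10⁻⁴ = 0.08211 m
1304–2704 m: 1.7×10⁻⁴ × 1400 × 0.31 = 0.07378 m
Δh = 0.025916 + 0.03861 + 0.05727 + 0.08211 + 0.07378 = 0.277686 m ≈ 27.8 cm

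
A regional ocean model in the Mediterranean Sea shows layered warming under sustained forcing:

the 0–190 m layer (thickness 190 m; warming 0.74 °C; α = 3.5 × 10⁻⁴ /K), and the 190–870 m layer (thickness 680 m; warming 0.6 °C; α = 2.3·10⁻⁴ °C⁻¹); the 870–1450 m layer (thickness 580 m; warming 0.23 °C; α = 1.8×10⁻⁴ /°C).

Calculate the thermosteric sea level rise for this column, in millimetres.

Layer 1: 0.74 × 190 × 3.5×10⁻⁴ = 0.04921 m
0.6 × 680 × 2.3×10⁻⁴ = 0.09384 m
870–1450 m: 1.8×10⁻⁴ × 580 × 0.23 = 0.024012 m
Δh = 0.04921 + 0.09384 + 0.024012 = 0.167062 m

170 mm of thermosteric rise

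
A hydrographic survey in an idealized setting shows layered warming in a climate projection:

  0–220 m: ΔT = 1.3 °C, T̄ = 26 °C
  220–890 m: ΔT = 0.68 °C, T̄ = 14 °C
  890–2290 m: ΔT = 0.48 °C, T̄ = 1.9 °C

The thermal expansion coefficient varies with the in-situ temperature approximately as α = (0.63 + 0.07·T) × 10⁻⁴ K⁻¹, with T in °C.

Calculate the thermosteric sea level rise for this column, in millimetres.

Δh ≈ 190 mm

Layer 1: α = (0.63 + 0.07×26)×10⁻⁴ = 2.45×10⁻⁴ K⁻¹
Layer 2: α = (0.63 + 0.07×14)×10⁻⁴ = 1.61×10⁻⁴ K⁻¹
Layer 3: α = (0.63 + 0.07×1.9)×10⁻⁴ = 0.763×10⁻⁴ K⁻¹
0–220 m: 1.3 × 220 × 2.45×10⁻⁴ = 0.07007 m
1.61×10⁻⁴ × 0.68 × 670 = 0.0733516 m
Layer 3: 0.763×10⁻⁴ × 1400 × 0.48 = 0.0512736 m
Δh = 0.07007 + 0.0733516 + 0.0512736 = 0.1946952 m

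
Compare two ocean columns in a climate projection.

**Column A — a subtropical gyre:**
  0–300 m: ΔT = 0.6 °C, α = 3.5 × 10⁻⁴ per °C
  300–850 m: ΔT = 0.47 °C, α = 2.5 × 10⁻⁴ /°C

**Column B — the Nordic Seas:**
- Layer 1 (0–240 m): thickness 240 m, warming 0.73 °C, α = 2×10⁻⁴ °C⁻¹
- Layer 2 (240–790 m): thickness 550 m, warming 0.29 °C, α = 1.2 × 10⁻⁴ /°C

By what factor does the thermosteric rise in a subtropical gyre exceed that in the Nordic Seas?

A 0–300 m: 3.5×10⁻⁴ × 0.6 × 300 = 0.06300 m
A 300–850 m: 0.47 × 550 × 2.5×10⁻⁴ = 0.064625 m
A total: 0.127625 m
B 2×10⁻⁴ × 240 × 0.73 = 0.03504 m
B 240–790 m: 550 × 0.29 × 1.2×10⁻⁴ = 0.01914 m
B total: 0.05418 m
Ratio: 0.127625 / 0.05418 ≈ 2.356

≈ 2.4×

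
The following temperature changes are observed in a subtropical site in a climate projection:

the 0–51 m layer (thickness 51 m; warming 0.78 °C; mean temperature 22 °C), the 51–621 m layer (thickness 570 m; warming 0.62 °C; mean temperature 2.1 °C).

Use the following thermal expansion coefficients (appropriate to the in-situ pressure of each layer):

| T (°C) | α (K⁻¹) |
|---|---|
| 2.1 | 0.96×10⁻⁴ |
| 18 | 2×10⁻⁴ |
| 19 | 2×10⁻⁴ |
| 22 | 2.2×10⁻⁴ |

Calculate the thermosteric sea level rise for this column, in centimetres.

about 4.27 cm

Layer 1 at 22 °C → α = 2.2×10⁻⁴ K⁻¹
Layer 2 at 2.1 °C → α = 0.96×10⁻⁴ K⁻¹
0–51 m: 2.2×10⁻⁴ × 51 × 0.78 = 0.0087516 m
Layer 2: 0.62 × 0.96×10⁻⁴ × 570 = 0.0339264 m
Δh = 0.0087516 + 0.0339264 = 0.042678 m ≈ 4.27 cm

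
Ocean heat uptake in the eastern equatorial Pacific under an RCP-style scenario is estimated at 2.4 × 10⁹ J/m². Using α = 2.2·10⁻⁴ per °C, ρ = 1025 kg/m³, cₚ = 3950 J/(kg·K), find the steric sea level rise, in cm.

Δh = αQ/(ρcₚ) = 2.2×10⁻⁴ × 2.4×10⁹ / (1025 × 3950) ≈ 0.13041 m

Δh ≈ 13 cm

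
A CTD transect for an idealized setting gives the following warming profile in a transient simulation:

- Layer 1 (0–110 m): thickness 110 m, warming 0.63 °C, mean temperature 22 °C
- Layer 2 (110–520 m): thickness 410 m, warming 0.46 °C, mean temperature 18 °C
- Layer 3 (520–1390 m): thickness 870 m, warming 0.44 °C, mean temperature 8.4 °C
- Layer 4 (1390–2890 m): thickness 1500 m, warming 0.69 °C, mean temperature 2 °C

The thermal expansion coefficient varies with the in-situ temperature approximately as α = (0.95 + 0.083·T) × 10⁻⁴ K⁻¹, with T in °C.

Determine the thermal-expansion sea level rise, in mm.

Layer 1: α = (0.95 + 0.083×22)×10⁻⁴ = 2.776×10⁻⁴ K⁻¹
Layer 2: α = (0.95 + 0.083×18)×10⁻⁴ = 2.444×10⁻⁴ K⁻¹
Layer 3: α = (0.95 + 0.083×8.4)×10⁻⁴ = 1.6472×10⁻⁴ K⁻¹
Layer 4: α = (0.95 + 0.083×2)×10⁻⁴ = 1.116×10⁻⁴ K⁻¹
0–110 m: 0.63 × 110 × 2.776×10⁻⁴ = 0.01923768 m
110–520 m: 410 × 2.444×10⁻⁴ × 0.46 = 0.04609384 m
1.6472×10⁻⁴ × 870 × 0.44 = 0.063054816 m
1390–2890 m: 1500 × 1.116×10⁻⁴ × 0.69 = 0.115506 m
Δh = 0.01923768 + 0.04609384 + 0.063054816 + 0.115506 = 0.243892336 m ≈ 240 mm

240 mm of thermosteric rise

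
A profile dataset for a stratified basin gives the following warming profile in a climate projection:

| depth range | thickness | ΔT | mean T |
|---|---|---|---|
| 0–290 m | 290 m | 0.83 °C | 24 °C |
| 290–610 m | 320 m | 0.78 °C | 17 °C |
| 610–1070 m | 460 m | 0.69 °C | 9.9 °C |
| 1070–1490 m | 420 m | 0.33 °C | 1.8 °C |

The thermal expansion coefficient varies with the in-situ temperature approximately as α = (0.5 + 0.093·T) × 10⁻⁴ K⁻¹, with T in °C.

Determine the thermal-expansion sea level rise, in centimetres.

17.2 cm

Layer 1: α = (0.5 + 0.093×24)×10⁻⁴ = 2.732×10⁻⁴ K⁻¹
Layer 2: α = (0.5 + 0.093×17)×10⁻⁴ = 2.081×10⁻⁴ K⁻¹
Layer 3: α = (0.5 + 0.093×9.9)×10⁻⁴ = 1.4207×10⁻⁴ K⁻¹
Layer 4: α = (0.5 + 0.093×1.8)×10⁻⁴ = 0.6674×10⁻⁴ K⁻¹
0–290 m: 2.732×10⁻⁴ × 0.83 × 290 = 0.06575924 m
2.081×10⁻⁴ × 320 × 0.78 = 0.05194176 m
0.69 × 460 × 1.4207×10⁻⁴ = 0.045093018 m
0.33 × 420 × 0.6674×10⁻⁴ = 0.009250164 m
Δh = 0.06575924 + 0.05194176 + 0.045093018 + 0.009250164 = 0.172044182 m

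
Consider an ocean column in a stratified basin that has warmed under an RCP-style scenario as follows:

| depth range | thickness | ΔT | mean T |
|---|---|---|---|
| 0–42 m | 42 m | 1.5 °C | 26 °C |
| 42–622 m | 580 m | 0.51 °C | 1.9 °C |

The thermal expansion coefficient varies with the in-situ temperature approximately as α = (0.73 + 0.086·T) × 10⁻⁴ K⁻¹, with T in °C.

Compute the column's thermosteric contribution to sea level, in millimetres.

45.1 mm of thermosteric rise

Layer 1: α = (0.73 + 0.086×26)×10⁻⁴ = 2.966×10⁻⁴ K⁻¹
Layer 2: α = (0.73 + 0.086×1.9)×10⁻⁴ = 0.8934×10⁻⁴ K⁻¹
42 × 2.966×10⁻⁴ × 1.5 = 0.0186858 m
Layer 2: 0.51 × 0.8934×10⁻⁴ × 580 = 0.026426772 m
Δh = 0.0186858 + 0.026426772 = 0.045112572 m ≈ 45.1 mm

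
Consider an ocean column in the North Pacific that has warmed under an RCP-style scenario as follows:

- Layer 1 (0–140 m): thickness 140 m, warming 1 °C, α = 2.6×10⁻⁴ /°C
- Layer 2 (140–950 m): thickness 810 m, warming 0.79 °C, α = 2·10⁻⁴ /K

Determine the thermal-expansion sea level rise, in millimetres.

Layer 1: 2.6×10⁻⁴ × 140 × 1 = 0.03640 m
0.79 × 810 × 2×10⁻⁴ = 0.12798 m
Δh = 0.03640 + 0.12798 = 0.16438 m

Δh = 164 mm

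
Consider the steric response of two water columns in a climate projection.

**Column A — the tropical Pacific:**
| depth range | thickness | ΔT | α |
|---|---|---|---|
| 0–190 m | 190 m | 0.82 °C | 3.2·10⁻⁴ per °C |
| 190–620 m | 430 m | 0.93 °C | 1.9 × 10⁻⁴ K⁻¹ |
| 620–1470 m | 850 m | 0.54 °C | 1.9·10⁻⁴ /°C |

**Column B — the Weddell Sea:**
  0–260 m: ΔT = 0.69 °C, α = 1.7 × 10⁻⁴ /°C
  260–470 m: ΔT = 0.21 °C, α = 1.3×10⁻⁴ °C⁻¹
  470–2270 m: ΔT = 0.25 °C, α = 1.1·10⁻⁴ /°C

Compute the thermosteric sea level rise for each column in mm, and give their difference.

A: 210 mm; B: 86 mm; difference 130 mm

A Layer 1: 3.2×10⁻⁴ × 190 × 0.82 = 0.049856 m
A Layer 2: 430 × 0.93 × 1.9×10⁻⁴ = 0.075981 m
A 1.9×10⁻⁴ × 850 × 0.54 = 0.08721 m
A total: 0.213047 m
B 0–260 m: 0.69 × 260 × 1.7×10⁻⁴ = 0.030498 m
B Layer 2: 1.3×10⁻⁴ × 210 × 0.21 = 0.005733 m
B Layer 3: 0.25 × 1.1×10⁻⁴ × 1800 = 0.04950 m
B total: 0.085731 m
Difference: 0.213047 − 0.085731 = 0.127316 m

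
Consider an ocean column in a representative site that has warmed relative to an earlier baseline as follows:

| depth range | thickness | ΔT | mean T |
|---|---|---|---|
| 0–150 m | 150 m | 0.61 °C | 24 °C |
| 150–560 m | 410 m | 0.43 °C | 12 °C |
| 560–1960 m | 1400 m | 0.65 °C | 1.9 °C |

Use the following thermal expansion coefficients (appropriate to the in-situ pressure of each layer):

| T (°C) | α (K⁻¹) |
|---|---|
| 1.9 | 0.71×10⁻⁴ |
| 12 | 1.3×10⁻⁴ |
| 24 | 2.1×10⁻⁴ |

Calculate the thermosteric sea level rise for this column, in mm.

Layer 1 at 24 °C → α = 2.1×10⁻⁴ K⁻¹
Layer 2 at 12 °C → α = 1.3×10⁻⁴ K⁻¹
Layer 3 at 1.9 °C → α = 0.71×10⁻⁴ K⁻¹
2.1×10⁻⁴ × 0.61 × 150 = 0.019215 m
1.3×10⁻⁴ × 0.43 × 410 = 0.022919 m
0.65 × 0.71×10⁻⁴ × 1400 = 0.06461 m
Δh = 0.019215 + 0.022919 + 0.06461 = 0.106744 m

Δh ≈ 110 mm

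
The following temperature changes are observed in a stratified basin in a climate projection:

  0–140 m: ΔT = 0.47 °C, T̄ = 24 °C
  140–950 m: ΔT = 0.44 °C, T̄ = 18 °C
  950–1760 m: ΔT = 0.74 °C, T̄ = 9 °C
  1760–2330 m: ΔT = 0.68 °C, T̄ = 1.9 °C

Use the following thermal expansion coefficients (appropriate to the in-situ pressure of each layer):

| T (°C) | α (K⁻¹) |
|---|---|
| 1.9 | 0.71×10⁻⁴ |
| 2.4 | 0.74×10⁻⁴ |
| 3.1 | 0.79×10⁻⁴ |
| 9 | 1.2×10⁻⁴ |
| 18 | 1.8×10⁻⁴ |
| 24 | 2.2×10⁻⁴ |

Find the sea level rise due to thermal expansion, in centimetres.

Layer 1 at 24 °C → α = 2.2×10⁻⁴ K⁻¹
Layer 2 at 18 °C → α = 1.8×10⁻⁴ K⁻¹
Layer 3 at 9 °C → α = 1.2×10⁻⁴ K⁻¹
Layer 4 at 1.9 °C → α = 0.71×10⁻⁴ K⁻¹
0–140 m: 2.2×10⁻⁴ × 140 × 0.47 = 0.014476 m
140–950 m: 1.8×10⁻⁴ × 0.44 × 810 = 0.064152 m
Layer 3: 0.74 × 1.2×10⁻⁴ × 810 = 0.071928 m
0.68 × 570 × 0.71×10⁻⁴ = 0.0275196 m
Δh = 0.014476 + 0.064152 + 0.071928 + 0.0275196 = 0.1780756 m

Δh = 17.8 cm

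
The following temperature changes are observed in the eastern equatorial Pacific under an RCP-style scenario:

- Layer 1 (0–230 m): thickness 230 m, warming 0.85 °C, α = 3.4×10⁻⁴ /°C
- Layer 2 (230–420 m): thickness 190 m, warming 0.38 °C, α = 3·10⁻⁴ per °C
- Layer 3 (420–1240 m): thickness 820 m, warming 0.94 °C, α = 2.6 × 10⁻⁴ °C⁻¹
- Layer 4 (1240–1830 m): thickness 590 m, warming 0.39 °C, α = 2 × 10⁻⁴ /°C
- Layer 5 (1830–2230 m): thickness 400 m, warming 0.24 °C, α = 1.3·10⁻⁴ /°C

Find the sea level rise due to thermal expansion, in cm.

3.4×10⁻⁴ × 230 × 0.85 = 0.06647 m
Layer 2: 3×10⁻⁴ × 0.38 × 190 = 0.02166 m
2.6×10⁻⁴ × 0.94 × 820 = 0.200408 m
2×10⁻⁴ × 0.39 × 590 = 0.04602 m
400 × 1.3×10⁻⁴ × 0.24 = 0.01248 m
Δh = 0.06647 + 0.02166 + 0.200408 + 0.04602 + 0.01248 = 0.347038 m

about 34.7 cm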